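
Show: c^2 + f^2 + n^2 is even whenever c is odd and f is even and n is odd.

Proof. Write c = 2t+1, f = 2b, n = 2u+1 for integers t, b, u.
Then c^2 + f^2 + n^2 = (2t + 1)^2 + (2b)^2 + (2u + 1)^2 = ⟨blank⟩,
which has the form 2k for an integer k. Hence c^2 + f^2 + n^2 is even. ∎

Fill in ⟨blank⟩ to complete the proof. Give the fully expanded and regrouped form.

Expanding: (2t + 1)^2 + (2b)^2 + (2u + 1)^2 = 4b^2 + 4t^2 + 4t + 4u^2 + 4u + 2.
Every term is even; pulling out the factor of 2 gives 2(2b^2 + 2t^2 + 2t + 2u^2 + 2u + 1).

2(2b^2 + 2t^2 + 2t + 2u^2 + 2u + 1)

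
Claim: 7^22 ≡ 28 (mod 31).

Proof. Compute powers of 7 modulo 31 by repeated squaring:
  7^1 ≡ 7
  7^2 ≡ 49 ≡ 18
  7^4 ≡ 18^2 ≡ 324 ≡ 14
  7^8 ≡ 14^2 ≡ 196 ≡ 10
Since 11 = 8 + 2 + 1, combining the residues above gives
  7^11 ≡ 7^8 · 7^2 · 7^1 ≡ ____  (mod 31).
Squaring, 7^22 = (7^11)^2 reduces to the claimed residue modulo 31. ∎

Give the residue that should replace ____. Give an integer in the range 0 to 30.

7^8 · 7^2 · 7^1 ≡ 10 · 18 · 7 = 1260.
1260 mod 31 = 20, so 7^11 ≡ 20 (mod 31).

20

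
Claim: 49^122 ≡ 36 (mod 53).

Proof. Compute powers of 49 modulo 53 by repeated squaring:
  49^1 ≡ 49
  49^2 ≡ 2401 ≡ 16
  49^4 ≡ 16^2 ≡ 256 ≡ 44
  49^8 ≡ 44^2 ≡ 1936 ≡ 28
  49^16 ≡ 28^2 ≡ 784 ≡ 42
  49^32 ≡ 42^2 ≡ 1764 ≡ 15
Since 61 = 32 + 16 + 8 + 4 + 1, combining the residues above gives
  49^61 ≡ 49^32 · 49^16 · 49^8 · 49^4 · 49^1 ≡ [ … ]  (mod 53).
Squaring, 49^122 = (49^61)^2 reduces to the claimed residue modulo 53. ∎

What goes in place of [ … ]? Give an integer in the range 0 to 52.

47

49^32 · 49^16 · 49^8 · 49^4 · 49^1 ≡ 15 · 42 · 28 · 44 · 49 = 38031840.
38031840 mod 53 = 47, so 49^61 ≡ 47 (mod 53).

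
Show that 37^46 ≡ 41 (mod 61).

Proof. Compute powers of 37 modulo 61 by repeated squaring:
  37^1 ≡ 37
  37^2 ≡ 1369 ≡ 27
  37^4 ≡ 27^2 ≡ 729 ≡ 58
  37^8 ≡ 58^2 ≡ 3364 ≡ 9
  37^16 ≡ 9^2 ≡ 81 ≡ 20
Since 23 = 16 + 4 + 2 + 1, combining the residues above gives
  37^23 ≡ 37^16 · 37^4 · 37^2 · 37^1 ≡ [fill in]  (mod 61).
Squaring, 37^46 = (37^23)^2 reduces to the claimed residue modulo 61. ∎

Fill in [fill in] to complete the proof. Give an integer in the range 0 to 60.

37^16 · 37^4 · 37^2 · 37^1 ≡ 20 · 58 · 27 · 37 = 1158840.
1158840 mod 61 = 23, so 37^23 ≡ 23 (mod 61).

23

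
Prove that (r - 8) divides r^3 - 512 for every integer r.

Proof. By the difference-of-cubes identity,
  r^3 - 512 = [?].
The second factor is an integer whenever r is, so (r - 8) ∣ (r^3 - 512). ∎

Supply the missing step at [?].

(r - 8)(r^2 + 8r + 64)

a^3 - b^3 = (a - b)(a^2 + ab + b^2). With a = r, b = 8:
r^3 - 512 = (r - 8)(r^2 + 8r + 64).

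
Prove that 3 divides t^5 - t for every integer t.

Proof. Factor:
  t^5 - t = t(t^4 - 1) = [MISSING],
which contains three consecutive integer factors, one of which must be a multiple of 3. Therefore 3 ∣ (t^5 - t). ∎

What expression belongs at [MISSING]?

(t - 1)t(t + 1)(t^2 + 1)

t^4 - 1 = (t^2 - 1)(t^2 + 1), and t^2 - 1 = (t-1)(t+1).
So t(t^4 - 1) = (t - 1)t(t + 1)(t^2 + 1).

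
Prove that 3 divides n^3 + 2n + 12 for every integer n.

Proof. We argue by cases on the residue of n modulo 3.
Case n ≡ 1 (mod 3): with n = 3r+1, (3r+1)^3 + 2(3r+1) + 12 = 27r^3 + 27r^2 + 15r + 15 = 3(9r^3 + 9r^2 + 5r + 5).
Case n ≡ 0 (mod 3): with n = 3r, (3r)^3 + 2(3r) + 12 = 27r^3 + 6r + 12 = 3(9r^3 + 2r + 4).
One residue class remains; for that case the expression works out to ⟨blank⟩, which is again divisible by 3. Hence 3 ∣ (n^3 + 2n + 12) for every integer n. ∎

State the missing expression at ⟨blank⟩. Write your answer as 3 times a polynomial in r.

3(9r^3 + 18r^2 + 14r + 8)

Only n ≡ 2 (mod 3) is unaccounted for. Put n = 3r+2:
(3r+2)^3 + 2(3r+2) + 12 expands to 27r^3 + 54r^2 + 42r + 24,
and factoring out 3 leaves 3(9r^3 + 18r^2 + 14r + 8).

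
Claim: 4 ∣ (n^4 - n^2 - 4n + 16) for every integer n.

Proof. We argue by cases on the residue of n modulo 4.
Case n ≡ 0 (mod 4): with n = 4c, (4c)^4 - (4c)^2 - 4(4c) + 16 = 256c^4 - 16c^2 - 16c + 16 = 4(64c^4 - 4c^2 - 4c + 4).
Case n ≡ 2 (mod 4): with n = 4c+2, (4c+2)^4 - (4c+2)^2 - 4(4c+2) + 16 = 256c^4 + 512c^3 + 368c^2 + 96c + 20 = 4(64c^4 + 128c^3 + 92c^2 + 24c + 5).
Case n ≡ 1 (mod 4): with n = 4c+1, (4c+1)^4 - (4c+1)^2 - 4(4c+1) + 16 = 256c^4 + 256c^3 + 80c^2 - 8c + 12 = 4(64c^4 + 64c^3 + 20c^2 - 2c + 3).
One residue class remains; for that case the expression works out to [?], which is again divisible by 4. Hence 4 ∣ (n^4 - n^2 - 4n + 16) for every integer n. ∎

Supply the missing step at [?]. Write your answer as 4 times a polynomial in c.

Only n ≡ 3 (mod 4) is unaccounted for. Put n = 4c+3:
(4c+3)^4 - (4c+3)^2 - 4(4c+3) + 16 expands to 256c^4 + 768c^3 + 848c^2 + 392c + 76,
and factoring out 4 leaves 4(64c^4 + 192c^3 + 212c^2 + 98c + 19).

4(64c^4 + 192c^3 + 212c^2 + 98c + 19)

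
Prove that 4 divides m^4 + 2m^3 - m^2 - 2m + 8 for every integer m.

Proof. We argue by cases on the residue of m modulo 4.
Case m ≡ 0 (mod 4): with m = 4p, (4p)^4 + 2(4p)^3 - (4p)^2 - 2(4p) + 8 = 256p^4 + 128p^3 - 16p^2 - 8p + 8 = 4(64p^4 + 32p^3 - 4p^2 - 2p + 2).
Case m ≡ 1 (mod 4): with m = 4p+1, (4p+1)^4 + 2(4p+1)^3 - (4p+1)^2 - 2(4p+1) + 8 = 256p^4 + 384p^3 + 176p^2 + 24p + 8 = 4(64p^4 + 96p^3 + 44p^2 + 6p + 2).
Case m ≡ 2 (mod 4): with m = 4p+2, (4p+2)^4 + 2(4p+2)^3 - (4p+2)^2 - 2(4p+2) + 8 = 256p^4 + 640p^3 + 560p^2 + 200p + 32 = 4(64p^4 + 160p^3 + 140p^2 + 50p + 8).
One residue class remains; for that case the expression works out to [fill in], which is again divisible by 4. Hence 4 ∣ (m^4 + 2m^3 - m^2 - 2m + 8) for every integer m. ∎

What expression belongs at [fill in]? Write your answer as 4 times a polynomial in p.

4(64p^4 + 224p^3 + 284p^2 + 154p + 32)

Only m ≡ 3 (mod 4) is unaccounted for. Put m = 4p+3:
(4p+3)^4 + 2(4p+3)^3 - (4p+3)^2 - 2(4p+3) + 8 expands to 256p^4 + 896p^3 + 1136p^2 + 616p + 128,
and factoring out 4 leaves 4(64p^4 + 224p^3 + 284p^2 + 154p + 32).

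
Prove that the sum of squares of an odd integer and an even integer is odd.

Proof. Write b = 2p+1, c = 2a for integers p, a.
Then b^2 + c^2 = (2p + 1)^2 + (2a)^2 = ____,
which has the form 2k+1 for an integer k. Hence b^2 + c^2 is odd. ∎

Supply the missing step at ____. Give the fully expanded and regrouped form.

2(2a^2 + 2p^2 + 2p) + 1

Expanding: (2p + 1)^2 + (2a)^2 = 4a^2 + 4p^2 + 4p + 1.
Every term except the constant is even, so this is 2(2a^2 + 2p^2 + 2p) + 1,
and 2a^2 + 2p^2 + 2p ∈ ℤ gives the required form.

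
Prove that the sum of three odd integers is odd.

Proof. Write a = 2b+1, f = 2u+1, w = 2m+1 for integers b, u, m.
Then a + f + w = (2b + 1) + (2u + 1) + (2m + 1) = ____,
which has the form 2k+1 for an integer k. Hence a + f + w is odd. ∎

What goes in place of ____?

Expanding: (2b + 1) + (2u + 1) + (2m + 1) = 2b + 2m + 2u + 3.
Every term except the constant is even, so this is 2(b + m + u + 1) + 1,
and b + m + u + 1 ∈ ℤ gives the required form.

2(b + m + u + 1) + 1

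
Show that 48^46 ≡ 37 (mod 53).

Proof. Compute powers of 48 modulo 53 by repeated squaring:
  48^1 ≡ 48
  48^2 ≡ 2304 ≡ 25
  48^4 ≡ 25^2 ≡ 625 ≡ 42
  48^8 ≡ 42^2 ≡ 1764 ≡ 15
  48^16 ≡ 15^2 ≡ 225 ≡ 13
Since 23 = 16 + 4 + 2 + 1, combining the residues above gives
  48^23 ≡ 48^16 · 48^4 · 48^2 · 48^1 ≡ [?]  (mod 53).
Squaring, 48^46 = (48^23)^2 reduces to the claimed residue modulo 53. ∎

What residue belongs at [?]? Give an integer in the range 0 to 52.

Multiply the listed residues: 13 · 42 · 25 · 48 = 546 → 13650 → 655200.
Reducing modulo 53: 655200 = 12362·53 + 14, so 48^23 ≡ 14.

14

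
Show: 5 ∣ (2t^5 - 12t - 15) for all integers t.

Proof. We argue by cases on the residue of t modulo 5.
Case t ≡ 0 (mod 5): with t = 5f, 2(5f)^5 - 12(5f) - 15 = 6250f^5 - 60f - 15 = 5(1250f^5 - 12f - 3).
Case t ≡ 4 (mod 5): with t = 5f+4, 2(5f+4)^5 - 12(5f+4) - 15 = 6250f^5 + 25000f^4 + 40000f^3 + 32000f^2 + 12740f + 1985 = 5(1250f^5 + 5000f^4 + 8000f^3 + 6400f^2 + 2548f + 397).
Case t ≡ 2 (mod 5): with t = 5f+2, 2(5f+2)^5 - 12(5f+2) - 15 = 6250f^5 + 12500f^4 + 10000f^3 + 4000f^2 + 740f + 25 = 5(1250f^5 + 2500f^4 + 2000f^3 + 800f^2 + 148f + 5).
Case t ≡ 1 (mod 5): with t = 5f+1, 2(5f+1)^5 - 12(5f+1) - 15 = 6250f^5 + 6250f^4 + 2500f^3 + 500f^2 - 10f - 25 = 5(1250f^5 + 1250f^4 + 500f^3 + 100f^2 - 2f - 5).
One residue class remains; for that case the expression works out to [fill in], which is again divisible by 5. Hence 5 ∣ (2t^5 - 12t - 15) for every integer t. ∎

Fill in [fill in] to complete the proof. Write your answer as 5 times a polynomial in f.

5(1250f^5 + 3750f^4 + 4500f^3 + 2700f^2 + 798f + 87)

The residues treated are {0, 4, 2, 1}, so the missing case is t ≡ 3 (mod 5); write t = 5f+3.
Then 2(5f+3)^5 - 12(5f+3) - 15 = 6250f^5 + 18750f^4 + 22500f^3 + 13500f^2 + 3990f + 435 = 5(1250f^5 + 3750f^4 + 4500f^3 + 2700f^2 + 798f + 87).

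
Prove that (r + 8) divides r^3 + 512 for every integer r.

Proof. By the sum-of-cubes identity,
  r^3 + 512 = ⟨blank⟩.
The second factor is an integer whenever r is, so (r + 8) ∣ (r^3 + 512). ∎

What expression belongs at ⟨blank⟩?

(r + 8)(r^2 - 8r + 64)

Polynomial division of r^3 + 512 by r + 8 leaves remainder 0 and quotient r^2 - 8r + 64.
Hence r^3 + 512 = (r + 8)(r^2 - 8r + 64).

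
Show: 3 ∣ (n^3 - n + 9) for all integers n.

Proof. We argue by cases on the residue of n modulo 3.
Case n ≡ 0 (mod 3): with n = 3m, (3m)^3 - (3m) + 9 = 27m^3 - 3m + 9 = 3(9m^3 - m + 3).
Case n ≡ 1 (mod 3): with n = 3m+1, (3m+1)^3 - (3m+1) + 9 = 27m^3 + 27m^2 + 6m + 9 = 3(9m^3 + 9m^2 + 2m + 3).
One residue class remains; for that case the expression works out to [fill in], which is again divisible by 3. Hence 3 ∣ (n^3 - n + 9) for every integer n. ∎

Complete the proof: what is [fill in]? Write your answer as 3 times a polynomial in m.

Only n ≡ 2 (mod 3) is unaccounted for. Put n = 3m+2:
(3m+2)^3 - (3m+2) + 9 expands to 27m^3 + 54m^2 + 33m + 15,
and factoring out 3 leaves 3(9m^3 + 18m^2 + 11m + 5).

3(9m^3 + 18m^2 + 11m + 5)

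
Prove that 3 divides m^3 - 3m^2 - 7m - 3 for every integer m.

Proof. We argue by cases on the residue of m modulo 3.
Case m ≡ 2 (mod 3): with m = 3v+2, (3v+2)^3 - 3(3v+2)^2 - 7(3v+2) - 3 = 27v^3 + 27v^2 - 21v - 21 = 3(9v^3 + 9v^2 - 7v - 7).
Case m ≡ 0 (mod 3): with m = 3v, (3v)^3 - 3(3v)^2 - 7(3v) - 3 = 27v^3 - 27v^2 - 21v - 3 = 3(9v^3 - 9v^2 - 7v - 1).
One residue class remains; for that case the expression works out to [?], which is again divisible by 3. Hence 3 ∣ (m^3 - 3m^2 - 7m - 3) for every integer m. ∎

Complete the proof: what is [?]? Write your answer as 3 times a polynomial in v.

3(9v^3 - 10v - 4)

Only m ≡ 1 (mod 3) is unaccounted for. Put m = 3v+1:
(3v+1)^3 - 3(3v+1)^2 - 7(3v+1) - 3 expands to 27v^3 - 30v - 12,
and factoring out 3 leaves 3(9v^3 - 10v - 4).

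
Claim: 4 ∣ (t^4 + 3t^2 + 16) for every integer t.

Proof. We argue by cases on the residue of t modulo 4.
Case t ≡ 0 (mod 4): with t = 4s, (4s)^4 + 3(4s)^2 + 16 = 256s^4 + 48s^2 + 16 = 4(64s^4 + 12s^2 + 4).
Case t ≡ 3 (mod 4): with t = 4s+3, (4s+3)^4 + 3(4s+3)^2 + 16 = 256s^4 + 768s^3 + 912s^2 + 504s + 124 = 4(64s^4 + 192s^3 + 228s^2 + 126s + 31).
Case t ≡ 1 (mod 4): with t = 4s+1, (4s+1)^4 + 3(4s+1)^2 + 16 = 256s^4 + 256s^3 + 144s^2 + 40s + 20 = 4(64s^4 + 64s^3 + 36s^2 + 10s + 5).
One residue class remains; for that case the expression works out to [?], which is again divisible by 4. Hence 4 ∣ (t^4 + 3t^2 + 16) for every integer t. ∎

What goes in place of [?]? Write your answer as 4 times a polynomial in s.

The residues treated are {0, 3, 1}, so the missing case is t ≡ 2 (mod 4); write t = 4s+2.
Then (4s+2)^4 + 3(4s+2)^2 + 16 = 256s^4 + 512s^3 + 432s^2 + 176s + 44 = 4(64s^4 + 128s^3 + 108s^2 + 44s + 11).

4(64s^4 + 128s^3 + 108s^2 + 44s + 11)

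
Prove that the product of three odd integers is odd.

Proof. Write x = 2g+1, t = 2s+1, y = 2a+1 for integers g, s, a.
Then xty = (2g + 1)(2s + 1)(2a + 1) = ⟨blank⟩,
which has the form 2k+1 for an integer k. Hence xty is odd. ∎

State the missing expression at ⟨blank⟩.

2(4ags + 2ag + 2as + a + 2gs + g + s) + 1

(2g + 1)(2s + 1)(2a + 1) = 8ags + 4ag + 4as + 2a + 4gs + 2g + 2s + 1
= 2(4ags + 2ag + 2as + a + 2gs + g + s) + 1.
Since 4ags + 2ag + 2as + a + 2gs + g + s is an integer, the product is of the form 2k+1 for an integer k.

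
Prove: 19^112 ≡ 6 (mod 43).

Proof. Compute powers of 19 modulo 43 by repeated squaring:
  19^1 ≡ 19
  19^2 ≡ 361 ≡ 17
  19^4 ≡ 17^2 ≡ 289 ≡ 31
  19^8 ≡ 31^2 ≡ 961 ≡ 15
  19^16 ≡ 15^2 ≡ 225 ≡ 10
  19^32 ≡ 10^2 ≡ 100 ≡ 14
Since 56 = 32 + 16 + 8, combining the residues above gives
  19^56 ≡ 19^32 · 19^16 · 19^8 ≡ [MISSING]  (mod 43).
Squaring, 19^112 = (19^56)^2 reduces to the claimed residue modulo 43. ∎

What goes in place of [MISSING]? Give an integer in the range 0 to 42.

19^32 · 19^16 · 19^8 ≡ 14 · 10 · 15 = 2100.
2100 mod 43 = 36, so 19^56 ≡ 36 (mod 43).

36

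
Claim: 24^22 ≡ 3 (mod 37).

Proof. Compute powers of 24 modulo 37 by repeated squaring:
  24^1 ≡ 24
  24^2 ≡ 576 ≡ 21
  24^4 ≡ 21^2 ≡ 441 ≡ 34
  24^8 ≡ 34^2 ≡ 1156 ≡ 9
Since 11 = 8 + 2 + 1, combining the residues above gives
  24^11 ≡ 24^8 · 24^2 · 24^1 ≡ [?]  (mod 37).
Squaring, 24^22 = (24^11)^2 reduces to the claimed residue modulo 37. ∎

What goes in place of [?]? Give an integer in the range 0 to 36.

Multiply the listed residues: 9 · 21 · 24 = 189 → 4536.
Reducing modulo 37: 4536 = 122·37 + 22, so 24^11 ≡ 22.

22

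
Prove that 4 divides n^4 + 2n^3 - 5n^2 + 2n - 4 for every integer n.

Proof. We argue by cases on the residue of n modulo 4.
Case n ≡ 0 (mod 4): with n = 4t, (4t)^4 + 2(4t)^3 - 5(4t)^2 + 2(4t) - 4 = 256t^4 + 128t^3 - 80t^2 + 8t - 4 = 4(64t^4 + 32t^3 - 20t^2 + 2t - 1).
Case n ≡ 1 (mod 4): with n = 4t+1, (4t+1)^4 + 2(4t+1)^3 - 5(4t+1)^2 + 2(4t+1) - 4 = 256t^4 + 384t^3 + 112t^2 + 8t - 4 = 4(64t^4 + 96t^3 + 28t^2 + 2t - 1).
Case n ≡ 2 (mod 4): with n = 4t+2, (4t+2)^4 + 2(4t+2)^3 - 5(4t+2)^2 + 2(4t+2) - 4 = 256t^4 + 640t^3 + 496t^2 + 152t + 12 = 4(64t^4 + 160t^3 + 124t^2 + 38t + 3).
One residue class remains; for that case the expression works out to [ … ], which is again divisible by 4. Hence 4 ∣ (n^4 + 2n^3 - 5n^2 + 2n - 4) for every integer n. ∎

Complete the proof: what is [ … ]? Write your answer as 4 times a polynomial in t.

The residues treated are {0, 1, 2}, so the missing case is n ≡ 3 (mod 4); write n = 4t+3.
Then (4t+3)^4 + 2(4t+3)^3 - 5(4t+3)^2 + 2(4t+3) - 4 = 256t^4 + 896t^3 + 1072t^2 + 536t + 92 = 4(64t^4 + 224t^3 + 268t^2 + 134t + 23).

4(64t^4 + 224t^3 + 268t^2 + 134t + 23)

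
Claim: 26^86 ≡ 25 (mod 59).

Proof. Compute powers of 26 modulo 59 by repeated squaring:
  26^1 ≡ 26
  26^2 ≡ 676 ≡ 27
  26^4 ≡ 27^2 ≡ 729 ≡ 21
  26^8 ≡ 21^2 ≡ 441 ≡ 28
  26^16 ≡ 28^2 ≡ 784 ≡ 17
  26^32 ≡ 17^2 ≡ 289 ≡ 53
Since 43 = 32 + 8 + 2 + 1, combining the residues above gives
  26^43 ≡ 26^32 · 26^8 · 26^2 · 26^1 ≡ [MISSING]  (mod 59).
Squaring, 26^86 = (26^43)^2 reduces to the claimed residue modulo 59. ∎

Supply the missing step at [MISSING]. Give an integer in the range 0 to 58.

Multiply the listed residues: 53 · 28 · 27 · 26 = 1484 → 40068 → 1041768.
Reducing modulo 59: 1041768 = 17657·59 + 5, so 26^43 ≡ 5.

5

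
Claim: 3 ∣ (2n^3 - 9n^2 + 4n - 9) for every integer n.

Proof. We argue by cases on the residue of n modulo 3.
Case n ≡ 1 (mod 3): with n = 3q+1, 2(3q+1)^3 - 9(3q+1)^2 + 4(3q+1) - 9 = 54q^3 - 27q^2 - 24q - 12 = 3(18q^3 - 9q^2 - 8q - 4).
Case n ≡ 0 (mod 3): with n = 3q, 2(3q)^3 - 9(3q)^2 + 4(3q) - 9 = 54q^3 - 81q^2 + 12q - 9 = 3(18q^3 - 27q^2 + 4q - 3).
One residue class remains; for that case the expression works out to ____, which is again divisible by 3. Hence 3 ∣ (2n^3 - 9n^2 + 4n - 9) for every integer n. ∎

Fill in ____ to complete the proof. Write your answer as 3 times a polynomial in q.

The residues treated are {1, 0}, so the missing case is n ≡ 2 (mod 3); write n = 3q+2.
Then 2(3q+2)^3 - 9(3q+2)^2 + 4(3q+2) - 9 = 54q^3 + 27q^2 - 24q - 21 = 3(18q^3 + 9q^2 - 8q - 7).

3(18q^3 + 9q^2 - 8q - 7)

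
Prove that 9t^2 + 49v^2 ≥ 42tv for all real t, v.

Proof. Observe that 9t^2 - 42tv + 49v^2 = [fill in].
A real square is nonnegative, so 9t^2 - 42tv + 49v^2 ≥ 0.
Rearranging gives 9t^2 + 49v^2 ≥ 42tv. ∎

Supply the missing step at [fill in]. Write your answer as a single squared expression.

The leading and trailing coefficients are 3^2 and 7^2, and 42 = 2·3·7, so the trinomial is (3t - 7v)^2.
Hence 9t^2 - 42tv + 49v^2 ≥ 0.

(3t - 7v)^2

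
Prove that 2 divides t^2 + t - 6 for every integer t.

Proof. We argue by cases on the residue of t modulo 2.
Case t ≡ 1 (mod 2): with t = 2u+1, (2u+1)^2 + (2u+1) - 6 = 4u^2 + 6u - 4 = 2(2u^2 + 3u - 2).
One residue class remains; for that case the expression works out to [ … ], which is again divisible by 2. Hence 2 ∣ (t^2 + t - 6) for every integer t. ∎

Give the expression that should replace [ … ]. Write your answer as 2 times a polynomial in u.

The residues treated are {1}, so the missing case is t ≡ 0 (mod 2); write t = 2u.
Then (2u)^2 + (2u) - 6 = 4u^2 + 2u - 6 = 2(2u^2 + u - 3).

2(2u^2 + u - 3)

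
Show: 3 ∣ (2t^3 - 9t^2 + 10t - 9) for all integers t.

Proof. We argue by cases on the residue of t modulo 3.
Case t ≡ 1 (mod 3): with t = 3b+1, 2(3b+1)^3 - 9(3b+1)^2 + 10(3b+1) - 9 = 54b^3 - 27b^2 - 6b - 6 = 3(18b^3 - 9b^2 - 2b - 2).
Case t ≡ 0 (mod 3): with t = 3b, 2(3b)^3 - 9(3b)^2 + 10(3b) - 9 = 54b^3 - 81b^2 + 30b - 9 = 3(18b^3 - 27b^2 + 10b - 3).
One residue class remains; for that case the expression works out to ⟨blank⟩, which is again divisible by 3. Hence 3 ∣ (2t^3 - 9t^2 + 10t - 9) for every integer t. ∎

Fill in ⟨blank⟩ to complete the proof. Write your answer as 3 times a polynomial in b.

3(18b^3 + 9b^2 - 2b - 3)

The residues treated are {1, 0}, so the missing case is t ≡ 2 (mod 3); write t = 3b+2.
Then 2(3b+2)^3 - 9(3b+2)^2 + 10(3b+2) - 9 = 54b^3 + 27b^2 - 6b - 9 = 3(18b^3 + 9b^2 - 2b - 3).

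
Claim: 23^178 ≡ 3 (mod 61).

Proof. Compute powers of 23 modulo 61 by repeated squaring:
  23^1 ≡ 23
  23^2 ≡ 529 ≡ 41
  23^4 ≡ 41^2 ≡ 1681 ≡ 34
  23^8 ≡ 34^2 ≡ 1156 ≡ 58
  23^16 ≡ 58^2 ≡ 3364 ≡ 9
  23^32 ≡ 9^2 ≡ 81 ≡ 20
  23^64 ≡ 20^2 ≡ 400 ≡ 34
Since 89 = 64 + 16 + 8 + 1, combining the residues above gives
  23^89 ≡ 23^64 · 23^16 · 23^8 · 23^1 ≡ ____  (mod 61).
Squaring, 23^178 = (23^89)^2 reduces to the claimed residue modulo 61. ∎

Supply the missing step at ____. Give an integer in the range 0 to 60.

23^64 · 23^16 · 23^8 · 23^1 ≡ 34 · 9 · 58 · 23 = 408204.
408204 mod 61 = 53, so 23^89 ≡ 53 (mod 61).

53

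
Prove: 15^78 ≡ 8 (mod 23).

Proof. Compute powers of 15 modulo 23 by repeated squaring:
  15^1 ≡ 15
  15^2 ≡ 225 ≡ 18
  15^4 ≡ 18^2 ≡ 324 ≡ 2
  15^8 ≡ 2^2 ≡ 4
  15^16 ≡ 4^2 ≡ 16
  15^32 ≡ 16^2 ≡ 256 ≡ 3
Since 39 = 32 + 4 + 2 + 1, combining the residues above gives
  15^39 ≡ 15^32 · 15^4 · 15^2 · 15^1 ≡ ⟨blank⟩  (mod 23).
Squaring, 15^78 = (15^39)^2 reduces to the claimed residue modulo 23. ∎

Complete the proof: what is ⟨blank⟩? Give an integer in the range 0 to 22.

10

Multiply the listed residues: 3 · 2 · 18 · 15 = 6 → 108 → 1620.
Reducing modulo 23: 1620 = 70·23 + 10, so 15^39 ≡ 10.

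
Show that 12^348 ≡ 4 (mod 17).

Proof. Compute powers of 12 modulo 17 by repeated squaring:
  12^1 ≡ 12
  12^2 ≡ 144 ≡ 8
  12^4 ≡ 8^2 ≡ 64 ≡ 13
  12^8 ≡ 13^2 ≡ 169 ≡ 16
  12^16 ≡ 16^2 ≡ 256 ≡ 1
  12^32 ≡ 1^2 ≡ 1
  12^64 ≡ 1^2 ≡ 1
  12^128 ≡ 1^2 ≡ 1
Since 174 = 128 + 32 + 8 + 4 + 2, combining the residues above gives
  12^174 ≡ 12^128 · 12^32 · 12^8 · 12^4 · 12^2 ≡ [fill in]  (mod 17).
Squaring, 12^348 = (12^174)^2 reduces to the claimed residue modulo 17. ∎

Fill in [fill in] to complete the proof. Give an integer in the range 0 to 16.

15

12^128 · 12^32 · 12^8 · 12^4 · 12^2 ≡ 1 · 1 · 16 · 13 · 8 = 1664.
1664 mod 17 = 15, so 12^174 ≡ 15 (mod 17).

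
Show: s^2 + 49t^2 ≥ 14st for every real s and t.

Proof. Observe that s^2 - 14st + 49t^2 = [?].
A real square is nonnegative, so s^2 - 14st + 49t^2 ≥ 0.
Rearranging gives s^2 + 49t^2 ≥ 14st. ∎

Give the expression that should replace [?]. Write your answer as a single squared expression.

The leading and trailing coefficients are 1^2 and 7^2, and 14 = 2·1·7, so the trinomial is (s - 7t)^2.
Hence s^2 - 14st + 49t^2 ≥ 0.

(s - 7t)^2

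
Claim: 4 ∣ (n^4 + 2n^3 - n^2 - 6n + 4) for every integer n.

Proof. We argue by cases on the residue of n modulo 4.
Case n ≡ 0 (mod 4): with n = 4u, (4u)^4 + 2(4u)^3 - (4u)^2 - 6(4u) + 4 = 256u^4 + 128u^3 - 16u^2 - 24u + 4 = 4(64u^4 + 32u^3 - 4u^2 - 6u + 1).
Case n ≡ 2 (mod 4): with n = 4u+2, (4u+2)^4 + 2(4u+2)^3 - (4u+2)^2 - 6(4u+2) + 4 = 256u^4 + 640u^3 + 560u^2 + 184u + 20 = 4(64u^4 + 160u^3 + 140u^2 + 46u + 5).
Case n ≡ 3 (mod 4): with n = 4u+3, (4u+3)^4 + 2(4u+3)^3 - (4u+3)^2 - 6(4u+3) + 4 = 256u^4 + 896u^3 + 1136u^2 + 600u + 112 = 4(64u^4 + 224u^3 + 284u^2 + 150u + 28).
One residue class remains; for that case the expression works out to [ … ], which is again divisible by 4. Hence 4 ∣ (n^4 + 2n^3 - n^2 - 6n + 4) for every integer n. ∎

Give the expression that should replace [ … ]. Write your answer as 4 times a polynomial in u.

The residues treated are {0, 2, 3}, so the missing case is n ≡ 1 (mod 4); write n = 4u+1.
Then (4u+1)^4 + 2(4u+1)^3 - (4u+1)^2 - 6(4u+1) + 4 = 256u^4 + 384u^3 + 176u^2 + 8u = 4(64u^4 + 96u^3 + 44u^2 + 2u).

4(64u^4 + 96u^3 + 44u^2 + 2u)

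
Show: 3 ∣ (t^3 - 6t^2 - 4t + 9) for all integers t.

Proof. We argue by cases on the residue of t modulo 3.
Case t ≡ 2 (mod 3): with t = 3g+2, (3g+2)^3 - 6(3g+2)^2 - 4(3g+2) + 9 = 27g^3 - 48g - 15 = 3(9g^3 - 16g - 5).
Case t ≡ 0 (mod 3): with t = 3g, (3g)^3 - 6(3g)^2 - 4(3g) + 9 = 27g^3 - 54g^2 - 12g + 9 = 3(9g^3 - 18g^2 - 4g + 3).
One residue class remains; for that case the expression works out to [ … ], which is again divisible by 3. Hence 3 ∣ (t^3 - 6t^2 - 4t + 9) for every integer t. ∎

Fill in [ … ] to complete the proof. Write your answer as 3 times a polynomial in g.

3(9g^3 - 9g^2 - 13g)

The residues treated are {2, 0}, so the missing case is t ≡ 1 (mod 3); write t = 3g+1.
Then (3g+1)^3 - 6(3g+1)^2 - 4(3g+1) + 9 = 27g^3 - 27g^2 - 39g = 3(9g^3 - 9g^2 - 13g).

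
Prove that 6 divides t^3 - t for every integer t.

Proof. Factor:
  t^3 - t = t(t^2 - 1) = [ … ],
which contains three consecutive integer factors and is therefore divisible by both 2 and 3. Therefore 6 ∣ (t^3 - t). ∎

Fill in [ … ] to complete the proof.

(t - 1)t(t + 1)

t(t^2 - 1) = t(t - 1)(t + 1) = (t - 1)t(t + 1).
These three factors are consecutive integers, so their product is divisible by 6.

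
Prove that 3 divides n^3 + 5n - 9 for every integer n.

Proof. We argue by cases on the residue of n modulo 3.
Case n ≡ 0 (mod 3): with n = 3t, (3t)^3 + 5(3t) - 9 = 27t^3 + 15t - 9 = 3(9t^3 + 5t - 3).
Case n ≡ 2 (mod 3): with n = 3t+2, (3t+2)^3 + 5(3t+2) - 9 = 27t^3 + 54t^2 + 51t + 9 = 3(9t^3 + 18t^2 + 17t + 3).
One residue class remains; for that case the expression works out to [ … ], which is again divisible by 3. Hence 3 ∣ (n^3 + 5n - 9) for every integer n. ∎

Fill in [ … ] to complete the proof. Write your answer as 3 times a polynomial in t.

3(9t^3 + 9t^2 + 8t - 1)

Only n ≡ 1 (mod 3) is unaccounted for. Put n = 3t+1:
(3t+1)^3 + 5(3t+1) - 9 expands to 27t^3 + 27t^2 + 24t - 3,
and factoring out 3 leaves 3(9t^3 + 9t^2 + 8t - 1).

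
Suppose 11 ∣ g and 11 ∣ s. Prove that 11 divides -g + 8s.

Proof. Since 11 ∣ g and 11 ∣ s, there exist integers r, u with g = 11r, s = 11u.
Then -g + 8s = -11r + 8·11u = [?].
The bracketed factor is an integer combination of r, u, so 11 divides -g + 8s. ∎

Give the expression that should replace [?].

11(-r + 8u)

Each term has a factor of 11: -11r + 8·11u = 11·(-r + 8u).
Since -r + 8u is an integer, 11 ∣ (-g + 8s).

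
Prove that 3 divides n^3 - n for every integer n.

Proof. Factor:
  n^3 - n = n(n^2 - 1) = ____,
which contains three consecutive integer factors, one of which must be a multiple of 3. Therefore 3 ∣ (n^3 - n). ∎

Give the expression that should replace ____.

n(n^2 - 1) = n(n - 1)(n + 1) = (n - 1)n(n + 1).
These three factors are consecutive integers, so their product is divisible by 3.

(n - 1)n(n + 1)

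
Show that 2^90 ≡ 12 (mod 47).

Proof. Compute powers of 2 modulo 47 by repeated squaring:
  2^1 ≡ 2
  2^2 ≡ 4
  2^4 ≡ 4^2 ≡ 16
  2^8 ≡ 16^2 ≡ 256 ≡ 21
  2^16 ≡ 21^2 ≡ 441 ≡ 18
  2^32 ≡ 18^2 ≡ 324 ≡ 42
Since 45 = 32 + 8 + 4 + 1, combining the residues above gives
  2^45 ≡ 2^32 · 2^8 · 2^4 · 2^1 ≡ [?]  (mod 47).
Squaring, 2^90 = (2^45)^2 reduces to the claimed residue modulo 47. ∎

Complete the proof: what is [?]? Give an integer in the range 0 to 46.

Multiply the listed residues: 42 · 21 · 16 · 2 = 882 → 14112 → 28224.
Reducing modulo 47: 28224 = 600·47 + 24, so 2^45 ≡ 24.

24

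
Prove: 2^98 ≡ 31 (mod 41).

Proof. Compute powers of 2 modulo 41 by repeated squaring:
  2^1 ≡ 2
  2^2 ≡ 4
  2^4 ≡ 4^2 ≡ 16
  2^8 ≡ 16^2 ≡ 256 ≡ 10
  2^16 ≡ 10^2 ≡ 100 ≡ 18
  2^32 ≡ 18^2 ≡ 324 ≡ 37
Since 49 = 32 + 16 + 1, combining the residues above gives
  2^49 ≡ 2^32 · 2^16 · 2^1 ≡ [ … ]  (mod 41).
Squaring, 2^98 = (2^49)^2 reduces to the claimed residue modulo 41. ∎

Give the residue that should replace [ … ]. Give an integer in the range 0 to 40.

20

Multiply the listed residues: 37 · 18 · 2 = 666 → 1332.
Reducing modulo 41: 1332 = 32·41 + 20, so 2^49 ≡ 20.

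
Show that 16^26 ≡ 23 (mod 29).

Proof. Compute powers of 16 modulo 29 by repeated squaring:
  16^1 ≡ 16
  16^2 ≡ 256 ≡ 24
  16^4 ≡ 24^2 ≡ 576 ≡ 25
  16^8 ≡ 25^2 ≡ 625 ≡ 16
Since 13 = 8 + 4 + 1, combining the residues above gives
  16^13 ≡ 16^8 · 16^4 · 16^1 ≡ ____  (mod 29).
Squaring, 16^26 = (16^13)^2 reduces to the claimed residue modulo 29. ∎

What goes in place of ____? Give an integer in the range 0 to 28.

20

Multiply the listed residues: 16 · 25 · 16 = 400 → 6400.
Reducing modulo 29: 6400 = 220·29 + 20, so 16^13 ≡ 20.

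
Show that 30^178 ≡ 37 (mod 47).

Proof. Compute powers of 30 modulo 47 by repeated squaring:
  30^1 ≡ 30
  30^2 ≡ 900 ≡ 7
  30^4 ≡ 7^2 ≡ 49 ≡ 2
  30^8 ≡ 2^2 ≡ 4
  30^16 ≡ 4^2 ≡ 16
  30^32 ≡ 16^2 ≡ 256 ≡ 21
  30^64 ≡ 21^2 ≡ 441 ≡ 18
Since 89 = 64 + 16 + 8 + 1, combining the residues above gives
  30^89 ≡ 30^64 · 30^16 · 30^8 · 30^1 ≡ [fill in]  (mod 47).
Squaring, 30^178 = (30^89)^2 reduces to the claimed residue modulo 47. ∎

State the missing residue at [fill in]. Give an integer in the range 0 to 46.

15

Multiply the listed residues: 18 · 16 · 4 · 30 = 288 → 1152 → 34560.
Reducing modulo 47: 34560 = 735·47 + 15, so 30^89 ≡ 15.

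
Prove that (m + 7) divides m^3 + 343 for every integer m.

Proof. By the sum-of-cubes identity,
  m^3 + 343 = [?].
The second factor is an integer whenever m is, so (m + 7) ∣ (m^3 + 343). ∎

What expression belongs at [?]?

(m + 7)(m^2 - 7m + 49)

Polynomial division of m^3 + 343 by m + 7 leaves remainder 0 and quotient m^2 - 7m + 49.
Hence m^3 + 343 = (m + 7)(m^2 - 7m + 49).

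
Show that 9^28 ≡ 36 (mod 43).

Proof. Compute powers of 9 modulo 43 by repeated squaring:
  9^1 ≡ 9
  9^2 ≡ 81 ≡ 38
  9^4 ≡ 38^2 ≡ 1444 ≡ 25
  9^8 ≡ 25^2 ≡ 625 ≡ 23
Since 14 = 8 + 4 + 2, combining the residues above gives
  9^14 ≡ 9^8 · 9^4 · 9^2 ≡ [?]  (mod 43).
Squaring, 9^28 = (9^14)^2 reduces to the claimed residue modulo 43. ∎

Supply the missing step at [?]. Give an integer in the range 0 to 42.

6

Multiply the listed residues: 23 · 25 · 38 = 575 → 21850.
Reducing modulo 43: 21850 = 508·43 + 6, so 9^14 ≡ 6.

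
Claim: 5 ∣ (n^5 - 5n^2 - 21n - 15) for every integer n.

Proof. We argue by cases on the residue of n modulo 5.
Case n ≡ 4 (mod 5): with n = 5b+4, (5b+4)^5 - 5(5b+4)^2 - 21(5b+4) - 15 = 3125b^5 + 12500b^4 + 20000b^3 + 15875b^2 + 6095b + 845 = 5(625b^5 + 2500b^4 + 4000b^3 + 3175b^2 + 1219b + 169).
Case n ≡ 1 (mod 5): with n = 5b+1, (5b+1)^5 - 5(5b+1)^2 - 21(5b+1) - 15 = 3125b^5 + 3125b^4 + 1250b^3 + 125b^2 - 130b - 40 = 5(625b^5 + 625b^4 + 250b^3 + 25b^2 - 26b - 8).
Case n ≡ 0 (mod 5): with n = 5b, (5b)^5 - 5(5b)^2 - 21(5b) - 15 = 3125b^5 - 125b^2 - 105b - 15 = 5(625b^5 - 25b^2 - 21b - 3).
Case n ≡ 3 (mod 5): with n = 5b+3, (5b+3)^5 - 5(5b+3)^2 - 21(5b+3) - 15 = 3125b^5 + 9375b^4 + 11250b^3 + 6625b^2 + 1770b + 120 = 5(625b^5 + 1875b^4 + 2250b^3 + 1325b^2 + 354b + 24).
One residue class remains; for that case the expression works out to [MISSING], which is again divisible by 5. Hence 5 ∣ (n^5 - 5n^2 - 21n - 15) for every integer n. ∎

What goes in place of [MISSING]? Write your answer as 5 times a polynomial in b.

5(625b^5 + 1250b^4 + 1000b^3 + 375b^2 + 39b - 9)

The residues treated are {4, 1, 0, 3}, so the missing case is n ≡ 2 (mod 5); write n = 5b+2.
Then (5b+2)^5 - 5(5b+2)^2 - 21(5b+2) - 15 = 3125b^5 + 6250b^4 + 5000b^3 + 1875b^2 + 195b - 45 = 5(625b^5 + 1250b^4 + 1000b^3 + 375b^2 + 39b - 9).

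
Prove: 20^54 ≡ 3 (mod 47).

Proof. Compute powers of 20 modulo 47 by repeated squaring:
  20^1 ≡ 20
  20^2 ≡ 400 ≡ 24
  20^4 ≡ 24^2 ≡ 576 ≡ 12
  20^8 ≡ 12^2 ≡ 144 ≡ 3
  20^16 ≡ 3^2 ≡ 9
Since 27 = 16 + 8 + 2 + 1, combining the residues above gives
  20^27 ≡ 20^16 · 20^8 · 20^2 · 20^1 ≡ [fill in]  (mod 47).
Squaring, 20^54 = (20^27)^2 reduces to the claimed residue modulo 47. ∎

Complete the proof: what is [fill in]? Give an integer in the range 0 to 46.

35

20^16 · 20^8 · 20^2 · 20^1 ≡ 9 · 3 · 24 · 20 = 12960.
12960 mod 47 = 35, so 20^27 ≡ 35 (mod 47).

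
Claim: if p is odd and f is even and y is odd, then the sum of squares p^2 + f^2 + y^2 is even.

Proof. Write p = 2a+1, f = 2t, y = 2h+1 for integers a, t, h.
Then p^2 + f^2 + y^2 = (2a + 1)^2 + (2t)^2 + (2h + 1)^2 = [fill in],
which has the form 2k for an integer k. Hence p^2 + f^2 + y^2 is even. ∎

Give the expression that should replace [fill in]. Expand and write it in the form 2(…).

2(2a^2 + 2a + 2h^2 + 2h + 2t^2 + 1)

(2a + 1)^2 + (2t)^2 + (2h + 1)^2 = 4a^2 + 4a + 4h^2 + 4h + 4t^2 + 2
= 2(2a^2 + 2a + 2h^2 + 2h + 2t^2 + 1).
Since 2a^2 + 2a + 2h^2 + 2h + 2t^2 + 1 is an integer, the sum of squares is of the form 2k for an integer k.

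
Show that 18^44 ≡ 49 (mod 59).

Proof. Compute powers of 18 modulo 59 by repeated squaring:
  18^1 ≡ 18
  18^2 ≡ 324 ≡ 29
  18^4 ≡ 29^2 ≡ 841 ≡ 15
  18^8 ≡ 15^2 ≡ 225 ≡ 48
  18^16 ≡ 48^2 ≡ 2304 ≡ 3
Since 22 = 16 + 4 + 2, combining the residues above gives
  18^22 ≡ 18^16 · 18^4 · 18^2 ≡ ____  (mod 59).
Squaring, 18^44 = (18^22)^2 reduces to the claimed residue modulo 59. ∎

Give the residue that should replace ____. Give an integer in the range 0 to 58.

18^16 · 18^4 · 18^2 ≡ 3 · 15 · 29 = 1305.
1305 mod 59 = 7, so 18^22 ≡ 7 (mod 59).

7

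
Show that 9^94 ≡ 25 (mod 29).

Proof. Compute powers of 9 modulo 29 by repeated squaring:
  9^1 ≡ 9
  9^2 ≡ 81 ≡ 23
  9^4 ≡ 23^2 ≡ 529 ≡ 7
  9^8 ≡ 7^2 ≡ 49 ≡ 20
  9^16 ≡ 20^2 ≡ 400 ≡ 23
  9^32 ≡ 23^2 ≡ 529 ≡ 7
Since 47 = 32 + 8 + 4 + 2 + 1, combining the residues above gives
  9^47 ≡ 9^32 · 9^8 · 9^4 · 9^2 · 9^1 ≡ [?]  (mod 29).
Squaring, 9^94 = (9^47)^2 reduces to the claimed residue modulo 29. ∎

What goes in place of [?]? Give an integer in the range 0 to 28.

Multiply the listed residues: 7 · 20 · 7 · 23 · 9 = 140 → 980 → 22540 → 202860.
Reducing modulo 29: 202860 = 6995·29 + 5, so 9^47 ≡ 5.

5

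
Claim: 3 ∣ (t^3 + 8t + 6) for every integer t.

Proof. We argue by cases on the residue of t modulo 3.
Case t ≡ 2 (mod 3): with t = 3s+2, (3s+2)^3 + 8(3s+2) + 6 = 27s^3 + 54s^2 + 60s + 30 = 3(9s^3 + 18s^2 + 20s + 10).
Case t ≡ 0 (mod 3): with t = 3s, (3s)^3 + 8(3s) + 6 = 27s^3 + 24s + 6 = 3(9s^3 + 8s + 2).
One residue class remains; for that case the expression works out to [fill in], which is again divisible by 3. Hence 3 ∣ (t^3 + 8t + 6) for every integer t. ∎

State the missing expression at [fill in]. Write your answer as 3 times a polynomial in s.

3(9s^3 + 9s^2 + 11s + 5)

Only t ≡ 1 (mod 3) is unaccounted for. Put t = 3s+1:
(3s+1)^3 + 8(3s+1) + 6 expands to 27s^3 + 27s^2 + 33s + 15,
and factoring out 3 leaves 3(9s^3 + 9s^2 + 11s + 5).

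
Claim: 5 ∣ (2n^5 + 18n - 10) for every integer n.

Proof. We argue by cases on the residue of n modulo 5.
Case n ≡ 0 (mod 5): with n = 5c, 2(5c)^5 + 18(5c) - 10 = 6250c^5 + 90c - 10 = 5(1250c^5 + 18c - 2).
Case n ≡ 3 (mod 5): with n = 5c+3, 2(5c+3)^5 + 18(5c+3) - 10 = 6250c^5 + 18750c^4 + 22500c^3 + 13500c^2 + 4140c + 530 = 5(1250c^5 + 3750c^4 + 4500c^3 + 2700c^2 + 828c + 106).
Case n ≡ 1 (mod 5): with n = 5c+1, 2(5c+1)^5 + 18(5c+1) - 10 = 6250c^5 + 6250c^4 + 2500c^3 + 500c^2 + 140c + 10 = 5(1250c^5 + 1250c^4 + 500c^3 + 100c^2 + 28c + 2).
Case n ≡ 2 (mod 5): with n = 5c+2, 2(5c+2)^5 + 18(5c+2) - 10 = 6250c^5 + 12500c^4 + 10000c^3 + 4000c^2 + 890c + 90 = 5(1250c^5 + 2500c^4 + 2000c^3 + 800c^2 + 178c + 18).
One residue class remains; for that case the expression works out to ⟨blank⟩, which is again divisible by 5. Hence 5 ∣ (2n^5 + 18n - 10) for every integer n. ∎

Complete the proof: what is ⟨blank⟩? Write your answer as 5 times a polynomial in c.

The residues treated are {0, 3, 1, 2}, so the missing case is n ≡ 4 (mod 5); write n = 5c+4.
Then 2(5c+4)^5 + 18(5c+4) - 10 = 6250c^5 + 25000c^4 + 40000c^3 + 32000c^2 + 12890c + 2110 = 5(1250c^5 + 5000c^4 + 8000c^3 + 6400c^2 + 2578c + 422).

5(1250c^5 + 5000c^4 + 8000c^3 + 6400c^2 + 2578c + 422)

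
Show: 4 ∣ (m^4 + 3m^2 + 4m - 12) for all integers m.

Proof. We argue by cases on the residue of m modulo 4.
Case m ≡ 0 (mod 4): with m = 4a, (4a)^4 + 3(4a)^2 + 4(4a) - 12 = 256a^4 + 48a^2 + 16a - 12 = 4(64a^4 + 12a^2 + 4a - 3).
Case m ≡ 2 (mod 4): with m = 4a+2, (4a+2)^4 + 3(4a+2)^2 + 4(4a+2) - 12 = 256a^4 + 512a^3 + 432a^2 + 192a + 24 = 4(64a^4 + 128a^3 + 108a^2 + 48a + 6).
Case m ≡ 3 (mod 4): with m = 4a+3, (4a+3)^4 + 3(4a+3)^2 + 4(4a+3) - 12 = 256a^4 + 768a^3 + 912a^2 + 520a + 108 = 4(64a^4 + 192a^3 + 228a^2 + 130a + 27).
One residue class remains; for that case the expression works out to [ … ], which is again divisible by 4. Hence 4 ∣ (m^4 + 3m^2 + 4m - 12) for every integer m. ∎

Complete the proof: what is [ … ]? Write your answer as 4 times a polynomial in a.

4(64a^4 + 64a^3 + 36a^2 + 14a - 1)

Only m ≡ 1 (mod 4) is unaccounted for. Put m = 4a+1:
(4a+1)^4 + 3(4a+1)^2 + 4(4a+1) - 12 expands to 256a^4 + 256a^3 + 144a^2 + 56a - 4,
and factoring out 4 leaves 4(64a^4 + 64a^3 + 36a^2 + 14a - 1).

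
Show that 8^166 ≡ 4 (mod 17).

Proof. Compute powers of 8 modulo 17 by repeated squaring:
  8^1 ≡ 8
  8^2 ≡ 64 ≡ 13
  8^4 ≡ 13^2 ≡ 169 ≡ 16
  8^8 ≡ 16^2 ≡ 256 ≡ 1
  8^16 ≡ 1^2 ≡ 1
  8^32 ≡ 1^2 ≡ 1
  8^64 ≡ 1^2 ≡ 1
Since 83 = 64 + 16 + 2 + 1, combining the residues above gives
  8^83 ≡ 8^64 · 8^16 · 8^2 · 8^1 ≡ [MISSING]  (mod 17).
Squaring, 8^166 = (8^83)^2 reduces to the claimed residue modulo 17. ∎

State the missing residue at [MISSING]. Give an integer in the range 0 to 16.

2

Multiply the listed residues: 1 · 1 · 13 · 8 = 1 → 13 → 104.
Reducing modulo 17: 104 = 6·17 + 2, so 8^83 ≡ 2.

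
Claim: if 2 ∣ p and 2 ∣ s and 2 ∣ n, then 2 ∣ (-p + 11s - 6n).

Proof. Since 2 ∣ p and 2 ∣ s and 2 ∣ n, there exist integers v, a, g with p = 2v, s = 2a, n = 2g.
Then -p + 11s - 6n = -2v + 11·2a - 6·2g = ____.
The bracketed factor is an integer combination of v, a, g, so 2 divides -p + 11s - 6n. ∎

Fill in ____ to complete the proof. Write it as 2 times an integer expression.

2(11a - 6g - v)

Each term has a factor of 2: -2v + 11·2a - 6·2g = 2·(11a - 6g - v).
Since 11a - 6g - v is an integer, 2 ∣ (-p + 11s - 6n).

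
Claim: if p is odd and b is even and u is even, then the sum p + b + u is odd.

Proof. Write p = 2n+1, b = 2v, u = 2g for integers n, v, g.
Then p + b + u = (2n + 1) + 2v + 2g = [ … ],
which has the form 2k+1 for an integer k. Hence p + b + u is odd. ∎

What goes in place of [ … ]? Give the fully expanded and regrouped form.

(2n + 1) + 2v + 2g = 2g + 2n + 2v + 1
= 2(g + n + v) + 1.
Since g + n + v is an integer, the sum is of the form 2k+1 for an integer k.

2(g + n + v) + 1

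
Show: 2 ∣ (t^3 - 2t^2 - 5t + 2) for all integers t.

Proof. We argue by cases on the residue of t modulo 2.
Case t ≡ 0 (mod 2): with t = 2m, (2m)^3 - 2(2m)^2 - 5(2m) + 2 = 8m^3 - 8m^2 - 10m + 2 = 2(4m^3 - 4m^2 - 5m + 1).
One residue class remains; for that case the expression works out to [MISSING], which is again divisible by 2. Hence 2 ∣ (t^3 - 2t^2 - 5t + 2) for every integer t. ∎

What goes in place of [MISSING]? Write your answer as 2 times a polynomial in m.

2(4m^3 + 2m^2 - 6m - 2)

Only t ≡ 1 (mod 2) is unaccounted for. Put t = 2m+1:
(2m+1)^3 - 2(2m+1)^2 - 5(2m+1) + 2 expands to 8m^3 + 4m^2 - 12m - 4,
and factoring out 2 leaves 2(4m^3 + 2m^2 - 6m - 2).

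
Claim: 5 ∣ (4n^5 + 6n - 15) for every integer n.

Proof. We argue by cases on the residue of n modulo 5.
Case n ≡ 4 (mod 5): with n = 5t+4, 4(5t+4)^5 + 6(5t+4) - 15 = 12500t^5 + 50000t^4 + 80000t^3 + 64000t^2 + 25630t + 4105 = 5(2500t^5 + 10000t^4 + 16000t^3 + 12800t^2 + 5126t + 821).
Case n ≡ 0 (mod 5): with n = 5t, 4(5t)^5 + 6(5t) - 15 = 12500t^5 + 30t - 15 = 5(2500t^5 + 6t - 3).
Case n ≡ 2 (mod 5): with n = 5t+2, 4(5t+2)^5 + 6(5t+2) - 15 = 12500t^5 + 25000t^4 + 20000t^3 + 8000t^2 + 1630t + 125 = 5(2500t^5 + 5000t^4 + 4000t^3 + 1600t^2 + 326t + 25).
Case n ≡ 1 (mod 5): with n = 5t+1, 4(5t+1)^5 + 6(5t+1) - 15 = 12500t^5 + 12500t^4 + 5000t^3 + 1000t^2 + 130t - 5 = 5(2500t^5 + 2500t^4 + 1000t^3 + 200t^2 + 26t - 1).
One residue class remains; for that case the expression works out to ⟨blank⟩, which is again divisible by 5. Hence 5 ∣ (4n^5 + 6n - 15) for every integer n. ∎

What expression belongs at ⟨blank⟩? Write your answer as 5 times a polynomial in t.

Only n ≡ 3 (mod 5) is unaccounted for. Put n = 5t+3:
4(5t+3)^5 + 6(5t+3) - 15 expands to 12500t^5 + 37500t^4 + 45000t^3 + 27000t^2 + 8130t + 975,
and factoring out 5 leaves 5(2500t^5 + 7500t^4 + 9000t^3 + 5400t^2 + 1626t + 195).

5(2500t^5 + 7500t^4 + 9000t^3 + 5400t^2 + 1626t + 195)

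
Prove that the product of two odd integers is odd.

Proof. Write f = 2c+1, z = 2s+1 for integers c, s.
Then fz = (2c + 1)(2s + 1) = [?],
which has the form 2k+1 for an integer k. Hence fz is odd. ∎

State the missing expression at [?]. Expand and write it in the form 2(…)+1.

Expanding: (2c + 1)(2s + 1) = 4cs + 2c + 2s + 1.
Every term except the constant is even, so this is 2(2cs + c + s) + 1,
and 2cs + c + s ∈ ℤ gives the required form.

2(2cs + c + s) + 1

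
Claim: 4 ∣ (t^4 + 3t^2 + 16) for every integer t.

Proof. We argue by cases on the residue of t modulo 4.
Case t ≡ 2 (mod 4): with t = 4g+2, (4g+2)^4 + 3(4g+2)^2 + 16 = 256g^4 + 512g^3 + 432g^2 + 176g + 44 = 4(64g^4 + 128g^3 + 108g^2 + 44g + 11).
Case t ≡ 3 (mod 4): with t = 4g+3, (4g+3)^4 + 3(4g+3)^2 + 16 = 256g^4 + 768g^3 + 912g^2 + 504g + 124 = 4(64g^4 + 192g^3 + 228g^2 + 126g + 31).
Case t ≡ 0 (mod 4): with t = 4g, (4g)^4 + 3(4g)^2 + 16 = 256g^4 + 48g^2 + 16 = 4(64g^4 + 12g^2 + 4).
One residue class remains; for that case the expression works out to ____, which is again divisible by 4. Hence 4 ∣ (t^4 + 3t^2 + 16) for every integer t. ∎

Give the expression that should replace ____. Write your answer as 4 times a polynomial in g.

4(64g^4 + 64g^3 + 36g^2 + 10g + 5)

Only t ≡ 1 (mod 4) is unaccounted for. Put t = 4g+1:
(4g+1)^4 + 3(4g+1)^2 + 16 expands to 256g^4 + 256g^3 + 144g^2 + 40g + 20,
and factoring out 4 leaves 4(64g^4 + 64g^3 + 36g^2 + 10g + 5).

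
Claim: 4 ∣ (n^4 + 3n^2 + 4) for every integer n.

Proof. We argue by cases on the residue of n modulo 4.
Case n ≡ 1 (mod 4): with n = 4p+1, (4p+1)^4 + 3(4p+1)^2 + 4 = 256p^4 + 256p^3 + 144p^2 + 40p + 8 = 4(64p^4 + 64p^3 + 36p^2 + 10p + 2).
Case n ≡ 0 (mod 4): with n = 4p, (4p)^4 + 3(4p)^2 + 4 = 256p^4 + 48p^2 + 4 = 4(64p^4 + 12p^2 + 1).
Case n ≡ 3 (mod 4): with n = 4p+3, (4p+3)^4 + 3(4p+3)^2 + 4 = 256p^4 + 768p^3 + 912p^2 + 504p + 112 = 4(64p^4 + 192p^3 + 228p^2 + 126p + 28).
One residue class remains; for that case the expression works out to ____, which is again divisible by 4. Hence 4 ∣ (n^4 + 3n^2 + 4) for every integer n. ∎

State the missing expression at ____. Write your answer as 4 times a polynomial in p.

4(64p^4 + 128p^3 + 108p^2 + 44p + 8)

Only n ≡ 2 (mod 4) is unaccounted for. Put n = 4p+2:
(4p+2)^4 + 3(4p+2)^2 + 4 expands to 256p^4 + 512p^3 + 432p^2 + 176p + 32,
and factoring out 4 leaves 4(64p^4 + 128p^3 + 108p^2 + 44p + 8).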